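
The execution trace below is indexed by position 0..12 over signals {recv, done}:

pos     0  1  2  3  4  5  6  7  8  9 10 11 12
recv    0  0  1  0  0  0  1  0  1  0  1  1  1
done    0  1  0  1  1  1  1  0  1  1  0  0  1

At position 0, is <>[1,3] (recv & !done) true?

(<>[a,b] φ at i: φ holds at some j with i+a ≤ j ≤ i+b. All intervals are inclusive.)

Check (recv & !done) at each j in [1,3]:
  j=1: false
  j=2: true
  j=3: false
Found at j=2 → formula holds.

Yes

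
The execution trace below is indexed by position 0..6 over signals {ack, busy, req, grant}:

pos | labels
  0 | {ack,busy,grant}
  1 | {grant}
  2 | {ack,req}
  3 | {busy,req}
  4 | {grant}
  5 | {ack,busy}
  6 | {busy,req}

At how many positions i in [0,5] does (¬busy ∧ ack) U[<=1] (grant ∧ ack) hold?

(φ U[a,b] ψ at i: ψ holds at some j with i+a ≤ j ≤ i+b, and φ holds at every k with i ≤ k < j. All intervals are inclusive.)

1

Evaluate at each i in [0,5]:
  i=0: ✓ (rhs at j=0)
  i=1: ✗ (no rhs in [1,2])
  i=2: ✗ (no rhs in [2,3])
  i=3: ✗ (no rhs in [3,4])
  i=4: ✗ (no rhs in [4,5])
  i=5: ✗ (no rhs in [5,6])
Positions where it holds: {0} → 1.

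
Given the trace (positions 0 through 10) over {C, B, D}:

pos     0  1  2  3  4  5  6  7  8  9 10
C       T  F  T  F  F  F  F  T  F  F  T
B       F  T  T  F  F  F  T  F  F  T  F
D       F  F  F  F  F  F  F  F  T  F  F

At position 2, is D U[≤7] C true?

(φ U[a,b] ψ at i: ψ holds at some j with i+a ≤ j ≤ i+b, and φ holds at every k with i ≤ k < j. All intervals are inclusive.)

Need some j in [2,9] with C, and D at every k in [2,j-1].
  j=2: C holds; no prefix to check → satisfied.

Holds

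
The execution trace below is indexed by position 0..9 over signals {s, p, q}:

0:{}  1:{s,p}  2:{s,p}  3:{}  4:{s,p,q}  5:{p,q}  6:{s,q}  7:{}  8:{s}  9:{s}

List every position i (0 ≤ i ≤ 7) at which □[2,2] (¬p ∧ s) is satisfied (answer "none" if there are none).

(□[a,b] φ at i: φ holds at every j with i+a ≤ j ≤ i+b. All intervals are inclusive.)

4, 6, 7

Evaluate at each i in [0,7]:
  i=0: ✗ (fails at j=2)
  i=1: ✗ (fails at j=3)
  i=2: ✗ (fails at j=4)
  i=3: ✗ (fails at j=5)
  i=4: ✓ (all of [6,6])
  i=5: ✗ (fails at j=7)
  i=6: ✓ (all of [8,8])
  i=7: ✓ (all of [9,9])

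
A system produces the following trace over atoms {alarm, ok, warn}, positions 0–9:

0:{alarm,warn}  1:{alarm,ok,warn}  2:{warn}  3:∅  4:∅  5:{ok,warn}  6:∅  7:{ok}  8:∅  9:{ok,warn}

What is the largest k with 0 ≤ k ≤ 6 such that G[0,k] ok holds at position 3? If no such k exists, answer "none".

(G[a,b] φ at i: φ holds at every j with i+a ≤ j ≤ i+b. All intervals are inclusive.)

none

ok must hold from j=3 onward; find where it first fails.
  j=3: fails → no k works.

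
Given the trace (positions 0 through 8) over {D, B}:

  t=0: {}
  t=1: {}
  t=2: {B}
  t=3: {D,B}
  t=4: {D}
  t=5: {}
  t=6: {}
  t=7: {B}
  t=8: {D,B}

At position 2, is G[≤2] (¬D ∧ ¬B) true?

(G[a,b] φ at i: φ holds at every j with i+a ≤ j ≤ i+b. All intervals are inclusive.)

Does not hold

Check (¬D ∧ ¬B) at every j in [2,4]:
  j=2: false
  j=3: false
  j=4: false
Fails at j=2 → formula fails.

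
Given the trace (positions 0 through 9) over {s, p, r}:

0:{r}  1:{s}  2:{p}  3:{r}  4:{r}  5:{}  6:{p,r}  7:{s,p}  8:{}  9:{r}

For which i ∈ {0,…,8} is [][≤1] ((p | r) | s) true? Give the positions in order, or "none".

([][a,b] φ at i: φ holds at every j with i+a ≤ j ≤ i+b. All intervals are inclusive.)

0, 1, 2, 3, 6

Evaluate at each i in [0,8]:
  i=0: ✓ (all of [0,1])
  i=1: ✓ (all of [1,2])
  i=2: ✓ (all of [2,3])
  i=3: ✓ (all of [3,4])
  i=4: ✗ (fails at j=5)
  i=5: ✗ (fails at j=5)
  i=6: ✓ (all of [6,7])
  i=7: ✗ (fails at j=8)
  i=8: ✗ (fails at j=8)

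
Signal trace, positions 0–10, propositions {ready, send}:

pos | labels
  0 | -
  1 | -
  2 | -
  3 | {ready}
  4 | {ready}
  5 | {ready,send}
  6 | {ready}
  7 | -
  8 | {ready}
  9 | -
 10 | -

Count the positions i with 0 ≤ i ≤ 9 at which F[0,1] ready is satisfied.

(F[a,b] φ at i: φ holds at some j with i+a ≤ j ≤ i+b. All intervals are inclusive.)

7

Evaluate at each i in [0,9]:
  i=0: ✗ (none in [0,1])
  i=1: ✗ (none in [1,2])
  i=2: ✓ (witness j=3)
  i=3: ✓ (witness j=3)
  i=4: ✓ (witness j=4)
  i=5: ✓ (witness j=5)
  i=6: ✓ (witness j=6)
  i=7: ✓ (witness j=8)
  i=8: ✓ (witness j=8)
  i=9: ✗ (none in [9,10])
Positions where it holds: {2, 3, 4, 5, 6, 7, 8} → 7.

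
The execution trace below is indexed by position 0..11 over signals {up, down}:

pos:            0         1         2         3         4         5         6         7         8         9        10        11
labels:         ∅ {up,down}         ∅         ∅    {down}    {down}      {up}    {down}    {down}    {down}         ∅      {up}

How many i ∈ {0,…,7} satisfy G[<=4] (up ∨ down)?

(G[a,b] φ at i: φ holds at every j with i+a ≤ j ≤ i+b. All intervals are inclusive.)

Evaluate at each i in [0,7]:
  i=0: ✗ (fails at j=0)
  i=1: ✗ (fails at j=2)
  i=2: ✗ (fails at j=2)
  i=3: ✗ (fails at j=3)
  i=4: ✓ (all of [4,8])
  i=5: ✓ (all of [5,9])
  i=6: ✗ (fails at j=10)
  i=7: ✗ (fails at j=10)
Positions where it holds: {4, 5} → 2.

2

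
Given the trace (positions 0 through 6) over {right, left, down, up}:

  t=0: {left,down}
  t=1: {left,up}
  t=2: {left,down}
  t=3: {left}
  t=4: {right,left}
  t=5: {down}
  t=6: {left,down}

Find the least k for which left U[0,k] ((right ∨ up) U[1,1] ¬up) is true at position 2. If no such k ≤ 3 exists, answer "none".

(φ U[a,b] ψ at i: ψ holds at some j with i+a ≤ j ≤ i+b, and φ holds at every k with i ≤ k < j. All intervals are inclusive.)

Need earliest j ≥ 2 with ((right ∨ up) U[1,1] ¬up), and left at every k in [2,j-1].
  j=2: rhs fails.
  j=3: rhs fails.
  j=4: rhs holds; lhs holds on [2,3]. k = 2.

2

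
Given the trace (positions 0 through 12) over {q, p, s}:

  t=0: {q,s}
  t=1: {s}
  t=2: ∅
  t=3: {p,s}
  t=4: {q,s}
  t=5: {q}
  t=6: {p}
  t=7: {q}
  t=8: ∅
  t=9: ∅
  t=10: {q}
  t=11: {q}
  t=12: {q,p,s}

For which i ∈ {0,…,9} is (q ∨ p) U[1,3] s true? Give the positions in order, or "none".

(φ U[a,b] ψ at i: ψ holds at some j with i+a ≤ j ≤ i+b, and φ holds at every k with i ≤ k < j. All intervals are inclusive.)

Evaluate at each i in [0,9]:
  i=0: ✓ (rhs at j=1; lhs holds on [0,0])
  i=1: ✗ (lhs fails at k=1 before rhs at j=3)
  i=2: ✗ (lhs fails at k=2 before rhs at j=3)
  i=3: ✓ (rhs at j=4; lhs holds on [3,3])
  i=4: ✗ (no rhs in [5,7])
  i=5: ✗ (no rhs in [6,8])
  i=6: ✗ (no rhs in [7,9])
  i=7: ✗ (no rhs in [8,10])
  i=8: ✗ (no rhs in [9,11])
  i=9: ✗ (lhs fails at k=9 before rhs at j=12)

0, 3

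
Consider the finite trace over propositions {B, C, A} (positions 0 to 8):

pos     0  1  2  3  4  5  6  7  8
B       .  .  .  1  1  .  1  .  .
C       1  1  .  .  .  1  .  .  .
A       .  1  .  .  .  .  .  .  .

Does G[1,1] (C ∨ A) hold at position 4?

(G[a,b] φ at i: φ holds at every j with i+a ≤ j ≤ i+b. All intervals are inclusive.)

Check (C ∨ A) at every j in [5,5]:
  j=5: true
All positions satisfy it → formula holds.

Yes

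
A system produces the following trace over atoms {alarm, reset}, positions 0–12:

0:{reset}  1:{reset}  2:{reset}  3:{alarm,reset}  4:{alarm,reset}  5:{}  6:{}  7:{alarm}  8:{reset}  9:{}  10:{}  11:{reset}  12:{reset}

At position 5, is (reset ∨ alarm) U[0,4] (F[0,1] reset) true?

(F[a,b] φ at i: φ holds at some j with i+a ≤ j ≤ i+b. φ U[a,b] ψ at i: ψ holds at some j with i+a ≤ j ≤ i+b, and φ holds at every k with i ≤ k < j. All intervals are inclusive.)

No

Need some j in [5,9] with F[0,1] reset, and (reset ∨ alarm) at every k in [5,j-1].
  j=5: F[0,1] reset — fails (none in [5,6]).
  j=6: F[0,1] reset — fails (none in [6,7]).
  j=7: F[0,1] reset holds, but (reset ∨ alarm) fails at k=5 → not this j.
  j=8: F[0,1] reset holds, but (reset ∨ alarm) fails at k=5 → not this j.
  j=9: F[0,1] reset — fails (none in [9,10]).
No j in the window works → until fails.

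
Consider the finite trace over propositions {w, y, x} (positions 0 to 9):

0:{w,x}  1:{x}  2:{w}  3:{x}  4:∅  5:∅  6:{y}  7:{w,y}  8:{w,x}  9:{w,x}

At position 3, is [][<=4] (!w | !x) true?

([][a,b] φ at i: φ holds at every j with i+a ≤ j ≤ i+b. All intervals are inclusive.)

Holds

Check (!w | !x) at every j in [3,7]:
  j=3: true
  j=4: true
  j=5: true
  j=6: true
  j=7: true
All positions satisfy it → formula holds.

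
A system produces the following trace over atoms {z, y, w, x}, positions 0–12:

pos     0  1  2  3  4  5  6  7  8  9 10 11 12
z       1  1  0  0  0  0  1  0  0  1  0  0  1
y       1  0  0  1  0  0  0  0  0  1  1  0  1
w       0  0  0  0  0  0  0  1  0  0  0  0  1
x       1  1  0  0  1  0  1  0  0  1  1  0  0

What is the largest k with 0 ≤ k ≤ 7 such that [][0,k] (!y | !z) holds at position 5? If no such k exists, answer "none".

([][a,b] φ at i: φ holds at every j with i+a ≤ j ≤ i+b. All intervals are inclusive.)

3

(!y | !z) must hold from j=5 onward; find where it first fails.
  j=5: holds
  j=6: holds
  j=7: holds
  j=8: holds
  j=9: fails
Holds on [5,8], so largest k = 3.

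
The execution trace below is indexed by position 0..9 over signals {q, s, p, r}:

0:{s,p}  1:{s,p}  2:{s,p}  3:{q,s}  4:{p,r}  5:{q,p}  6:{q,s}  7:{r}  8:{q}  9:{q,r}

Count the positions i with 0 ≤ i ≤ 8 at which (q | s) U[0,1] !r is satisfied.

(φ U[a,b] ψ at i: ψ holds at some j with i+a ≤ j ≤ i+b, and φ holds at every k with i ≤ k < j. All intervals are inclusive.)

Evaluate at each i in [0,8]:
  i=0: ✓ (rhs at j=0)
  i=1: ✓ (rhs at j=1)
  i=2: ✓ (rhs at j=2)
  i=3: ✓ (rhs at j=3)
  i=4: ✗ (lhs fails at k=4 before rhs at j=5)
  i=5: ✓ (rhs at j=5)
  i=6: ✓ (rhs at j=6)
  i=7: ✗ (lhs fails at k=7 before rhs at j=8)
  i=8: ✓ (rhs at j=8)
Positions where it holds: {0, 1, 2, 3, 5, 6, 8} → 7.

7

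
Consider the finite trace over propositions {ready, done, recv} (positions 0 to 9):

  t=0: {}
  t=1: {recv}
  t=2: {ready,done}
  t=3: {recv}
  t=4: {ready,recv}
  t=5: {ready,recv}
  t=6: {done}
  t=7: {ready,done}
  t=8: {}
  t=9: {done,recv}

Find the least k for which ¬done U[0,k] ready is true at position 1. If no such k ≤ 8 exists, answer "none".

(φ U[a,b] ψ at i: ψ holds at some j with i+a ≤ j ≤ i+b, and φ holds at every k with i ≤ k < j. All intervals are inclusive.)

1

Need earliest j ≥ 1 with ready, and ¬done at every k in [1,j-1].
  j=1: rhs fails.
  j=2: rhs holds; lhs holds on [1,1]. k = 1.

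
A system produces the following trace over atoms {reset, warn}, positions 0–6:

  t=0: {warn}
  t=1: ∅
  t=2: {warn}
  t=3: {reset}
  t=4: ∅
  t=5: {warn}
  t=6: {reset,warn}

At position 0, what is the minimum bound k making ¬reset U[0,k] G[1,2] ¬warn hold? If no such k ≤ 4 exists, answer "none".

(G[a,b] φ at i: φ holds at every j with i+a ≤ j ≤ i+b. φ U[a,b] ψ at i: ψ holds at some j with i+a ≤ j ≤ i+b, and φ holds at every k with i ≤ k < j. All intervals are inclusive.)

Need earliest j ≥ 0 with G[1,2] ¬warn, and ¬reset at every k in [0,j-1].
  j=0: rhs fails.
  j=1: rhs fails.
  j=2: rhs holds; lhs holds on [0,1]. k = 2.

2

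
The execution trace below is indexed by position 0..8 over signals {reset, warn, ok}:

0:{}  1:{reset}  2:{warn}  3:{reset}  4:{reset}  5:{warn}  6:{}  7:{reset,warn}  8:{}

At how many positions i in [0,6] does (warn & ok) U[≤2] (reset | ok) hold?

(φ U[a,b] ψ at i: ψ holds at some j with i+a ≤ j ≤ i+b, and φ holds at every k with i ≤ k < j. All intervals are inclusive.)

Evaluate at each i in [0,6]:
  i=0: ✗ (lhs fails at k=0 before rhs at j=1)
  i=1: ✓ (rhs at j=1)
  i=2: ✗ (lhs fails at k=2 before rhs at j=3)
  i=3: ✓ (rhs at j=3)
  i=4: ✓ (rhs at j=4)
  i=5: ✗ (lhs fails at k=5 before rhs at j=7)
  i=6: ✗ (lhs fails at k=6 before rhs at j=7)
Positions where it holds: {1, 3, 4} → 3.

3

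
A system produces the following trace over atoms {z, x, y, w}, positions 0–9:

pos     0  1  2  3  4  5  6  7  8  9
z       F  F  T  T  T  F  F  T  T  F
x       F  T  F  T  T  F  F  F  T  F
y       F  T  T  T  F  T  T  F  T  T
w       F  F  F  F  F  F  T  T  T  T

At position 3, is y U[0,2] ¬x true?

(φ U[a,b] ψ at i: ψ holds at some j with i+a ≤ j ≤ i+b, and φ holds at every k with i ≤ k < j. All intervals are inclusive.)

Need some j in [3,5] with ¬x, and y at every k in [3,j-1].
  j=3: ¬x false.
  j=4: ¬x false.
  j=5: ¬x holds, but y fails at k=4 → not this j.
No j in the window works → until fails.

False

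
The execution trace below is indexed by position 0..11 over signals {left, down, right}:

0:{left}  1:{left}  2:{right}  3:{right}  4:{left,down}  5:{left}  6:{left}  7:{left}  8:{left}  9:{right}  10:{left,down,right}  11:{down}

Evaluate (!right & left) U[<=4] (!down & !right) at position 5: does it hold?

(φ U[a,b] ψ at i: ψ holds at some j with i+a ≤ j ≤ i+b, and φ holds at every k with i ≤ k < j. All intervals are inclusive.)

Need some j in [5,9] with (!down & !right), and (!right & left) at every k in [5,j-1].
  j=5: (!down & !right) holds; no prefix to check → satisfied.

Yes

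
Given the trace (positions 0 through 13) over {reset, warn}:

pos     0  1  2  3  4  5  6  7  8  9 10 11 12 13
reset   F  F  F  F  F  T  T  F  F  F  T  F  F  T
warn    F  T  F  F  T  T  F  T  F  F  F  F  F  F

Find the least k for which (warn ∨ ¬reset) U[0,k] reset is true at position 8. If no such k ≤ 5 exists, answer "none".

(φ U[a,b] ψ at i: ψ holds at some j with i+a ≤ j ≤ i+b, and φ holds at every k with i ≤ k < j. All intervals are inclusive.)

2

Need earliest j ≥ 8 with reset, and (warn ∨ ¬reset) at every k in [8,j-1].
  j=8: rhs fails.
  j=9: rhs fails.
  j=10: rhs holds; lhs holds on [8,9]. k = 2.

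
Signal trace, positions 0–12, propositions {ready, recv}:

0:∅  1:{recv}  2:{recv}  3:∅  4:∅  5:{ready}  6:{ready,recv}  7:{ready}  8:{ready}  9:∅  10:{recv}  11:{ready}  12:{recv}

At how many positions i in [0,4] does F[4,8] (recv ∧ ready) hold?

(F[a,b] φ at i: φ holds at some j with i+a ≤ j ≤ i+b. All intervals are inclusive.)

3

Evaluate at each i in [0,4]:
  i=0: ✓ (witness j=6)
  i=1: ✓ (witness j=6)
  i=2: ✓ (witness j=6)
  i=3: ✗ (none in [7,11])
  i=4: ✗ (none in [8,12])
Positions where it holds: {0, 1, 2} → 3.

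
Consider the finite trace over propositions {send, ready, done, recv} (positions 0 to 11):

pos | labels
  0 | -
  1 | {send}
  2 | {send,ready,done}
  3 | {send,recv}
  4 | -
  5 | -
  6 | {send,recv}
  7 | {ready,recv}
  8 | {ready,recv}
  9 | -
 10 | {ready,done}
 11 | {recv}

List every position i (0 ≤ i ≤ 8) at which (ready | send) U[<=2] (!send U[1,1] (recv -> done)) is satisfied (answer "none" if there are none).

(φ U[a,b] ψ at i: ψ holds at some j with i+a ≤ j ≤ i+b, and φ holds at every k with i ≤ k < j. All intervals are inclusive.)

Evaluate at each i in [0,8]:
  i=0: ✓ (rhs at j=0)
  i=1: ✗ (no rhs in [1,3])
  i=2: ✓ (rhs at j=4; lhs holds on [2,3])
  i=3: ✓ (rhs at j=4; lhs holds on [3,3])
  i=4: ✓ (rhs at j=4)
  i=5: ✗ (no rhs in [5,7])
  i=6: ✓ (rhs at j=8; lhs holds on [6,7])
  i=7: ✓ (rhs at j=8; lhs holds on [7,7])
  i=8: ✓ (rhs at j=8)

0, 2, 3, 4, 6, 7, 8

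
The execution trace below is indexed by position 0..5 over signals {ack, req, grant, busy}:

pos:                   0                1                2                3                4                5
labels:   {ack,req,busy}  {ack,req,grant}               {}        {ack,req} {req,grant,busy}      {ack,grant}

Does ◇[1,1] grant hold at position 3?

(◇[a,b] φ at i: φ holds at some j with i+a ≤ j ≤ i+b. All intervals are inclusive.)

Holds

Check grant at each j in [4,4]:
  j=4: true
Found at j=4 → formula holds.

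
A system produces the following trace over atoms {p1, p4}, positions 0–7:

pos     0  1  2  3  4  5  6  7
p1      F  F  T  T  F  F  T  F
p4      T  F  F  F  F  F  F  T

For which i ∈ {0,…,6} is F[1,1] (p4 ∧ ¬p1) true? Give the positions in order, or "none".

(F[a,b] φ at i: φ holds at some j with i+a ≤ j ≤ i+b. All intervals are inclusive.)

Evaluate at each i in [0,6]:
  i=0: ✗ (none in [1,1])
  i=1: ✗ (none in [2,2])
  i=2: ✗ (none in [3,3])
  i=3: ✗ (none in [4,4])
  i=4: ✗ (none in [5,5])
  i=5: ✗ (none in [6,6])
  i=6: ✓ (witness j=7)

6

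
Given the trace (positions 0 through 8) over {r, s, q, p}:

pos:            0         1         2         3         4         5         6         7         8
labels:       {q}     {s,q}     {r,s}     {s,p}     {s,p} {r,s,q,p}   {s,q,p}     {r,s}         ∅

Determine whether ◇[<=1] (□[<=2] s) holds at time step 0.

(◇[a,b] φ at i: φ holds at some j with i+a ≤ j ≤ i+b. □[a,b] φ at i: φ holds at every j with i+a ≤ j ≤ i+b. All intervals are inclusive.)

Check □[<=2] s at each j in [0,1]:
  j=0: fails at 0
  j=1: holds on [1,3]
Found at j=1 → formula holds.

Yes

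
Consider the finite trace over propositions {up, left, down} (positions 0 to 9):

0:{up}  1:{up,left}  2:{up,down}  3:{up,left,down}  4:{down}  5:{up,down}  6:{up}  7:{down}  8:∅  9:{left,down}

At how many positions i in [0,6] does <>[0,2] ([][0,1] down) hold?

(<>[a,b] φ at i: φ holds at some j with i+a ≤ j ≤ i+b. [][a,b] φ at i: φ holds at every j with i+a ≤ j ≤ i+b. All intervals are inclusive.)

5

Evaluate at each i in [0,6]:
  i=0: ✓ (witness j=2)
  i=1: ✓ (witness j=2)
  i=2: ✓ (witness j=2)
  i=3: ✓ (witness j=3)
  i=4: ✓ (witness j=4)
  i=5: ✗ (none in [5,7])
  i=6: ✗ (none in [6,8])
Positions where it holds: {0, 1, 2, 3, 4} → 5.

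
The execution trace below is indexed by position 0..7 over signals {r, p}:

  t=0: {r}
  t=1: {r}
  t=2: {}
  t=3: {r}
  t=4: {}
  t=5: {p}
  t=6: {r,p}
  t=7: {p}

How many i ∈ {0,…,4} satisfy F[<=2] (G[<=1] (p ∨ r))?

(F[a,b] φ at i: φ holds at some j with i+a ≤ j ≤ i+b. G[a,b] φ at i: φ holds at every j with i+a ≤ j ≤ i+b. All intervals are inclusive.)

3

Evaluate at each i in [0,4]:
  i=0: ✓ (witness j=0)
  i=1: ✗ (none in [1,3])
  i=2: ✗ (none in [2,4])
  i=3: ✓ (witness j=5)
  i=4: ✓ (witness j=5)
Positions where it holds: {0, 3, 4} → 3.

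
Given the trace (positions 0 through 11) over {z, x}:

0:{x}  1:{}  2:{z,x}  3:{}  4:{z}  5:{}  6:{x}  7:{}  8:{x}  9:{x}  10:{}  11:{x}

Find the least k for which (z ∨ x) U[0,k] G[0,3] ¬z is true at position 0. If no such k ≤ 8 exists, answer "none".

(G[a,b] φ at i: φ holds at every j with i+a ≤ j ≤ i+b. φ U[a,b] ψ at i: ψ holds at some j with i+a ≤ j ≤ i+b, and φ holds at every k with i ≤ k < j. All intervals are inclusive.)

none

Need earliest j ≥ 0 with G[0,3] ¬z, and (z ∨ x) at every k in [0,j-1].
  j=0: rhs fails.
  j=1: rhs fails.
  j=2: rhs fails.
  j=3: rhs fails.
  j=4: rhs fails.
  j=5: rhs holds but lhs fails at k=1.
  j=6: rhs holds but lhs fails at k=1.
  j=7: rhs holds but lhs fails at k=1.
  j=8: rhs holds but lhs fails at k=1.
No witness within the range → none.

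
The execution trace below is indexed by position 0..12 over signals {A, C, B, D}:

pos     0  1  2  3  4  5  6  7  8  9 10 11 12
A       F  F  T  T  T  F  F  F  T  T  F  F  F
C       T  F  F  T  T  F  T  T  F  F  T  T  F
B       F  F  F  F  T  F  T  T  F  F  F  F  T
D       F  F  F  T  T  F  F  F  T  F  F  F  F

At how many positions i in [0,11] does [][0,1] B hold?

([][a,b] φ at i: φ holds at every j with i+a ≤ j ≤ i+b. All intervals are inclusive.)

1

Evaluate at each i in [0,11]:
  i=0: ✗ (fails at j=0)
  i=1: ✗ (fails at j=1)
  i=2: ✗ (fails at j=2)
  i=3: ✗ (fails at j=3)
  i=4: ✗ (fails at j=5)
  i=5: ✗ (fails at j=5)
  i=6: ✓ (all of [6,7])
  i=7: ✗ (fails at j=8)
  i=8: ✗ (fails at j=8)
  i=9: ✗ (fails at j=9)
  i=10: ✗ (fails at j=10)
  i=11: ✗ (fails at j=11)
Positions where it holds: {6} → 1.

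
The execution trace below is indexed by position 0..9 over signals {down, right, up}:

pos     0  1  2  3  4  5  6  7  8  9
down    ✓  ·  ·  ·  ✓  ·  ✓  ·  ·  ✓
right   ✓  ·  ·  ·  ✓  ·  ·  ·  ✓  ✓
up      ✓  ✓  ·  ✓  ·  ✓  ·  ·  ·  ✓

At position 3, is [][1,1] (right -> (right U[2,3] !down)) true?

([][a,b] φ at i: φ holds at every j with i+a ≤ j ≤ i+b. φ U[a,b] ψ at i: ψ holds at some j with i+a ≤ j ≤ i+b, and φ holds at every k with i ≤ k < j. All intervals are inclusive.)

Check (right -> (right U[2,3] !down)) at every j in [4,4]:
  j=4: antecedent true; consequent fails → ✗
Fails at j=4 → formula fails.

False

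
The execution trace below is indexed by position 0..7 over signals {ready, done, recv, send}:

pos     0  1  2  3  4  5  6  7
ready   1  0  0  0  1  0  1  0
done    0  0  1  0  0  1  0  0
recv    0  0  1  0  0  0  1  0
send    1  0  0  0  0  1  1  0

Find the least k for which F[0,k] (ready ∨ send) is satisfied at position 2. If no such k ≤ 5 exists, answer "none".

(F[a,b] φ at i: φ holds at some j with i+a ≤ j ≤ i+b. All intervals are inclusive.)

Scan j = 2,3,… for (ready ∨ send):
  j=2: fails
  j=3: fails
  j=4: holds
First hit at j=4, so smallest k = 4-2 = 2.

2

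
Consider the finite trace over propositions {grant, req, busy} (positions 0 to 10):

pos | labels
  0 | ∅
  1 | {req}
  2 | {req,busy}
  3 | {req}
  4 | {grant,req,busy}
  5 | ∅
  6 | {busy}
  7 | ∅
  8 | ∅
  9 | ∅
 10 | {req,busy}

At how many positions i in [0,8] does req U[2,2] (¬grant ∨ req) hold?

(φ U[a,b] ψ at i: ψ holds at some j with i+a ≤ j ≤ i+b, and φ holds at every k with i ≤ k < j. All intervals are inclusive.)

3

Evaluate at each i in [0,8]:
  i=0: ✗ (lhs fails at k=0 before rhs at j=2)
  i=1: ✓ (rhs at j=3; lhs holds on [1,2])
  i=2: ✓ (rhs at j=4; lhs holds on [2,3])
  i=3: ✓ (rhs at j=5; lhs holds on [3,4])
  i=4: ✗ (lhs fails at k=5 before rhs at j=6)
  i=5: ✗ (lhs fails at k=5 before rhs at j=7)
  i=6: ✗ (lhs fails at k=6 before rhs at j=8)
  i=7: ✗ (lhs fails at k=7 before rhs at j=9)
  i=8: ✗ (lhs fails at k=8 before rhs at j=10)
Positions where it holds: {1, 2, 3} → 3.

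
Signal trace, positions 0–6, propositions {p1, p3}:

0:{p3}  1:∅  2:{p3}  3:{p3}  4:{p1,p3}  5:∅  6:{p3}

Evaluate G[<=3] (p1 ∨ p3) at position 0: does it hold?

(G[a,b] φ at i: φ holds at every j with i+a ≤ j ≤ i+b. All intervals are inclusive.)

Check (p1 ∨ p3) at every j in [0,3]:
  j=0: true
  j=1: false
  j=2: true
  j=3: true
Fails at j=1 → formula fails.

Does not hold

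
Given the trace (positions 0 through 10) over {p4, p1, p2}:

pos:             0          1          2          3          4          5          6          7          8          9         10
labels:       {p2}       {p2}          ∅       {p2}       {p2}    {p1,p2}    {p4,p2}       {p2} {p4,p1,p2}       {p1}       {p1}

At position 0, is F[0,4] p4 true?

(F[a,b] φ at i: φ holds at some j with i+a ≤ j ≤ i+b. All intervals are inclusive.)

No

Check p4 at each j in [0,4]:
  j=0: false
  j=1: false
  j=2: false
  j=3: false
  j=4: false
No position in the window satisfies it → formula fails.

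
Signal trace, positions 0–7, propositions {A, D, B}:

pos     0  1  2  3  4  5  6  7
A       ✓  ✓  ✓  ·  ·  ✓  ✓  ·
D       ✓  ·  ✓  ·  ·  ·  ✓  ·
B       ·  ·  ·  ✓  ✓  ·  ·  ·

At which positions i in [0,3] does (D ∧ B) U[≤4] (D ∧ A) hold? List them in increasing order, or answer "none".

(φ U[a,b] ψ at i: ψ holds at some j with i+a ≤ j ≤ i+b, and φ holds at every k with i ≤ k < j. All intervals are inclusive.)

0, 2

Evaluate at each i in [0,3]:
  i=0: ✓ (rhs at j=0)
  i=1: ✗ (lhs fails at k=1 before rhs at j=2)
  i=2: ✓ (rhs at j=2)
  i=3: ✗ (lhs fails at k=3 before rhs at j=6)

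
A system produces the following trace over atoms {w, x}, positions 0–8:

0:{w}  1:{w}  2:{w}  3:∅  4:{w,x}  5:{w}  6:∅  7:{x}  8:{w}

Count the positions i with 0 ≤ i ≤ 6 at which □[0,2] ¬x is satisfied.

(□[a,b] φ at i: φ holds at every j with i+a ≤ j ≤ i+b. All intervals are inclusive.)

2

Evaluate at each i in [0,6]:
  i=0: ✓ (all of [0,2])
  i=1: ✓ (all of [1,3])
  i=2: ✗ (fails at j=4)
  i=3: ✗ (fails at j=4)
  i=4: ✗ (fails at j=4)
  i=5: ✗ (fails at j=7)
  i=6: ✗ (fails at j=7)
Positions where it holds: {0, 1} → 2.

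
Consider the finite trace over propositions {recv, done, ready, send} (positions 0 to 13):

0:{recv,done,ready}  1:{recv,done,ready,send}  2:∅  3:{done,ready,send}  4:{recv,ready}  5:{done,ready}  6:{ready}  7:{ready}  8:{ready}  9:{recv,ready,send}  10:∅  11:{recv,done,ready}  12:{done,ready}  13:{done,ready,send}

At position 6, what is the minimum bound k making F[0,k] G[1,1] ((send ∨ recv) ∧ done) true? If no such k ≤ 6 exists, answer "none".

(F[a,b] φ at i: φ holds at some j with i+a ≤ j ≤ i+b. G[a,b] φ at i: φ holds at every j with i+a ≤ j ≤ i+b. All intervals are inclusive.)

Scan j = 6,7,… for G[1,1] ((send ∨ recv) ∧ done):
  j=6: fails
  j=7: fails
  j=8: fails
  j=9: fails
  j=10: holds
First hit at j=10, so smallest k = 10-6 = 4.

4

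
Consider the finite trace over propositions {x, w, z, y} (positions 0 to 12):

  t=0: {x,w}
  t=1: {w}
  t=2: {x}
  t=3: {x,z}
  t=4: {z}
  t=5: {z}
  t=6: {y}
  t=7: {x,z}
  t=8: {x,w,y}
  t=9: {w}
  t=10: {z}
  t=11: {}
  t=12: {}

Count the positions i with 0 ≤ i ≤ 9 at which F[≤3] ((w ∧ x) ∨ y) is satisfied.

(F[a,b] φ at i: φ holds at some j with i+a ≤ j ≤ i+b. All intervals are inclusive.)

Evaluate at each i in [0,9]:
  i=0: ✓ (witness j=0)
  i=1: ✗ (none in [1,4])
  i=2: ✗ (none in [2,5])
  i=3: ✓ (witness j=6)
  i=4: ✓ (witness j=6)
  i=5: ✓ (witness j=6)
  i=6: ✓ (witness j=6)
  i=7: ✓ (witness j=8)
  i=8: ✓ (witness j=8)
  i=9: ✗ (none in [9,12])
Positions where it holds: {0, 3, 4, 5, 6, 7, 8} → 7.

7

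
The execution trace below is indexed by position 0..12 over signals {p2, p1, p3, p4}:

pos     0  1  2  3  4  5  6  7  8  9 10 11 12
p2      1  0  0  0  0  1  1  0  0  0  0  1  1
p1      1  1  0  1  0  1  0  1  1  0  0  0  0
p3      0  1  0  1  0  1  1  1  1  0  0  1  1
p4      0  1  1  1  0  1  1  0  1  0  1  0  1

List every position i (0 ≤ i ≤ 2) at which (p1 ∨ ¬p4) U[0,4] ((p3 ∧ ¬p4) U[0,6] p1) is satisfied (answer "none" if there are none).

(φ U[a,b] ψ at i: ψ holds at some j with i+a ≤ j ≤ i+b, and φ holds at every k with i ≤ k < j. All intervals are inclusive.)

Evaluate at each i in [0,2]:
  i=0: ✓ (rhs at j=0)
  i=1: ✓ (rhs at j=1)
  i=2: ✗ (lhs fails at k=2 before rhs at j=3)

0, 1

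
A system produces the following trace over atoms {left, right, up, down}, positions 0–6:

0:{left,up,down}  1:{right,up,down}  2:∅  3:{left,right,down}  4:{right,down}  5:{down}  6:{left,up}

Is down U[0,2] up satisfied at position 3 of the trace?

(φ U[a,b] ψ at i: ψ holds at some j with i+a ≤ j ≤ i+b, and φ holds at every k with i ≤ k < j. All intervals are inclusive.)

No

Need some j in [3,5] with up, and down at every k in [3,j-1].
  j=3: up false.
  j=4: up false.
  j=5: up false.
No j in the window works → until fails.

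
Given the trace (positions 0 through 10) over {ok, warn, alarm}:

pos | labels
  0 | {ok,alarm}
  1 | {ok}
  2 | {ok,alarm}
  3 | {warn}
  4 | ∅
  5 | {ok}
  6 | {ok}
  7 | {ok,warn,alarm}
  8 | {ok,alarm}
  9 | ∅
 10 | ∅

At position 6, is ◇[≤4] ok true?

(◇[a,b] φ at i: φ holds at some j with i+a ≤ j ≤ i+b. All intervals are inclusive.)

Yes

Check ok at each j in [6,10]:
  j=6: true
  j=7: true
  j=8: true
  j=9: false
  j=10: false
Found at j=6 → formula holds.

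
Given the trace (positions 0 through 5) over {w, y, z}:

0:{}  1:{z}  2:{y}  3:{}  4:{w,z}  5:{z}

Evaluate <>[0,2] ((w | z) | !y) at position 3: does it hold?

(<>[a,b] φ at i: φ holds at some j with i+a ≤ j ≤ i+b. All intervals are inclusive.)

Check ((w | z) | !y) at each j in [3,5]:
  j=3: true
  j=4: true
  j=5: true
Found at j=3 → formula holds.

Yes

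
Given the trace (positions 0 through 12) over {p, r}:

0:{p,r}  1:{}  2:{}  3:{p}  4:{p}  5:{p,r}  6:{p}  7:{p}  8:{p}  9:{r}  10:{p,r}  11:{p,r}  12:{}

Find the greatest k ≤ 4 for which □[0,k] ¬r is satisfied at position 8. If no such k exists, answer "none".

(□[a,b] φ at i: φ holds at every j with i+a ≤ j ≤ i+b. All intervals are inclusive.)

¬r must hold from j=8 onward; find where it first fails.
  j=8: holds
  j=9: fails
Holds on [8,8], so largest k = 0.

0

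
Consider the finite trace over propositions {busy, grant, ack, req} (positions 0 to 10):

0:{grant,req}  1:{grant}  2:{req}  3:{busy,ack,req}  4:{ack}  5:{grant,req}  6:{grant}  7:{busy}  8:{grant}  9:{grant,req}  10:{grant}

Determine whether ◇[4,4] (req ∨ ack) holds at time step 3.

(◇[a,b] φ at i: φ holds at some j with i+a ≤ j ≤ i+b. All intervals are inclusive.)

No

Check (req ∨ ack) at each j in [7,7]:
  j=7: false
No position in the window satisfies it → formula fails.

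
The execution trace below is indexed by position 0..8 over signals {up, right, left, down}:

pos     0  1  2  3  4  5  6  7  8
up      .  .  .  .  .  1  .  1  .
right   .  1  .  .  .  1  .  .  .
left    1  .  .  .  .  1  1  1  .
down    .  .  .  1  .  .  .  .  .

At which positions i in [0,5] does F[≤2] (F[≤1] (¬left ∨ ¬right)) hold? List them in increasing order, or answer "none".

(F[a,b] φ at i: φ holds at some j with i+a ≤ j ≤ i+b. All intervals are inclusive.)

0, 1, 2, 3, 4, 5

Evaluate at each i in [0,5]:
  i=0: ✓ (witness j=0)
  i=1: ✓ (witness j=1)
  i=2: ✓ (witness j=2)
  i=3: ✓ (witness j=3)
  i=4: ✓ (witness j=4)
  i=5: ✓ (witness j=5)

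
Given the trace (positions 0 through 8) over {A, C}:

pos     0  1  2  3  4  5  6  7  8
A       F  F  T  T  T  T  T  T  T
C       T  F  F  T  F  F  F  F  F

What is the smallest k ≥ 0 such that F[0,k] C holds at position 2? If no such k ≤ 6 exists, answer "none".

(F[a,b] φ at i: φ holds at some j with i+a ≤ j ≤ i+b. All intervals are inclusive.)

Scan j = 2,3,… for C:
  j=2: fails
  j=3: holds
First hit at j=3, so smallest k = 3-2 = 1.

1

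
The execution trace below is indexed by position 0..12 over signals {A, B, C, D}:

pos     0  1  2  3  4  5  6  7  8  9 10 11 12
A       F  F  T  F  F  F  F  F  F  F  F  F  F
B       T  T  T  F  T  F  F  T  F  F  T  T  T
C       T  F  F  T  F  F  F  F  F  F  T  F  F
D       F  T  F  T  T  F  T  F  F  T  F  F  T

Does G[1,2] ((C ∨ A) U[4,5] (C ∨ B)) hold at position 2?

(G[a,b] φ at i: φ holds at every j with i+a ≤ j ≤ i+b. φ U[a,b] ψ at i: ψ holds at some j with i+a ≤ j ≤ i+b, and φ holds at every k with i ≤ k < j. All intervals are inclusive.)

False

Check ((C ∨ A) U[4,5] (C ∨ B)) at every j in [3,4]:
  j=3: fails
  j=4: fails
Fails at j=3 → formula fails.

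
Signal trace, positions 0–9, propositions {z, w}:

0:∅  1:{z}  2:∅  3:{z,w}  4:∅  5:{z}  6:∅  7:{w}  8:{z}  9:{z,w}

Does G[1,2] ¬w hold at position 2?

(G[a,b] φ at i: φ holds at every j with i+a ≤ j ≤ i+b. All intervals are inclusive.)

False

Check ¬w at every j in [3,4]:
  j=3: false
  j=4: true
Fails at j=3 → formula fails.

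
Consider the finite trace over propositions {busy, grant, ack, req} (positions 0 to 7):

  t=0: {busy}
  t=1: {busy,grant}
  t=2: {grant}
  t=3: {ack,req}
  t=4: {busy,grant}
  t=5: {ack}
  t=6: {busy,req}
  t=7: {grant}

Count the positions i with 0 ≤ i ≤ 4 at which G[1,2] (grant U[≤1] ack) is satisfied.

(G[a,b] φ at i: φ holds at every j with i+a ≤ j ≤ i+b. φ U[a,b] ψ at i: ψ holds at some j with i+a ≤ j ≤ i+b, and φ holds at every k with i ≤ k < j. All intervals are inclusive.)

Evaluate at each i in [0,4]:
  i=0: ✗ (fails at j=1)
  i=1: ✓ (all of [2,3])
  i=2: ✓ (all of [3,4])
  i=3: ✓ (all of [4,5])
  i=4: ✗ (fails at j=6)
Positions where it holds: {1, 2, 3} → 3.

3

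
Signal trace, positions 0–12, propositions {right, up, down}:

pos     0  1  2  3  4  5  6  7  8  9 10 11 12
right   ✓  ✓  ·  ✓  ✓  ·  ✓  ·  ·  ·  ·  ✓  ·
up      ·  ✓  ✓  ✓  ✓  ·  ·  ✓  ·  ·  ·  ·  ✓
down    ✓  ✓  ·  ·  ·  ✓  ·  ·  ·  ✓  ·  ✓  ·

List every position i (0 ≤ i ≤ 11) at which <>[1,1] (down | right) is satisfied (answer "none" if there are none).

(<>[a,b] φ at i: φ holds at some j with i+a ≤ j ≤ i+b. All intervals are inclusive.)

Evaluate at each i in [0,11]:
  i=0: ✓ (witness j=1)
  i=1: ✗ (none in [2,2])
  i=2: ✓ (witness j=3)
  i=3: ✓ (witness j=4)
  i=4: ✓ (witness j=5)
  i=5: ✓ (witness j=6)
  i=6: ✗ (none in [7,7])
  i=7: ✗ (none in [8,8])
  i=8: ✓ (witness j=9)
  i=9: ✗ (none in [10,10])
  i=10: ✓ (witness j=11)
  i=11: ✗ (none in [12,12])

0, 2, 3, 4, 5, 8, 10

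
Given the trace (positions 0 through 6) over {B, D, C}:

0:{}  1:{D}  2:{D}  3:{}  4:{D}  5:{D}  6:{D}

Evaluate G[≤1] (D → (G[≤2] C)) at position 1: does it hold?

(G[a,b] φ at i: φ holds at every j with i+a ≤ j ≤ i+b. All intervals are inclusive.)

Check (D → (G[≤2] C)) at every j in [1,2]:
  j=1: antecedent true; consequent fails at 1 → ✗
  j=2: antecedent true; consequent fails at 2 → ✗
Fails at j=1 → formula fails.

No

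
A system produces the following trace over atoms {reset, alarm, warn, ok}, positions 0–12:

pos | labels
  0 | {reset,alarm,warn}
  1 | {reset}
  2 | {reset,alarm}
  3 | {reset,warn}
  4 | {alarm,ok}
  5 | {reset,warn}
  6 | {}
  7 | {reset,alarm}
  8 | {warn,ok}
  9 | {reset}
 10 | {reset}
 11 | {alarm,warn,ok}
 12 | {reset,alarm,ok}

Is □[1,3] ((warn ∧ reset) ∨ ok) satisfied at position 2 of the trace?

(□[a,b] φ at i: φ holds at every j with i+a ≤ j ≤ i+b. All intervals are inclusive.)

Check ((warn ∧ reset) ∨ ok) at every j in [3,5]:
  j=3: true
  j=4: true
  j=5: true
All positions satisfy it → formula holds.

Yes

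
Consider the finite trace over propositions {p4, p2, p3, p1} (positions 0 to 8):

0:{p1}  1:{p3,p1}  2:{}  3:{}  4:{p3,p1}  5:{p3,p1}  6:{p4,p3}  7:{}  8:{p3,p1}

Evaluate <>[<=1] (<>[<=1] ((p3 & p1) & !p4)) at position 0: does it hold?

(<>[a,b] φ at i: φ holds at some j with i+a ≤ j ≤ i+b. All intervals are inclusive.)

Check <>[<=1] ((p3 & p1) & !p4) at each j in [0,1]:
  j=0: holds (witness at 1)
  j=1: holds (witness at 1)
Found at j=0 → formula holds.

Holds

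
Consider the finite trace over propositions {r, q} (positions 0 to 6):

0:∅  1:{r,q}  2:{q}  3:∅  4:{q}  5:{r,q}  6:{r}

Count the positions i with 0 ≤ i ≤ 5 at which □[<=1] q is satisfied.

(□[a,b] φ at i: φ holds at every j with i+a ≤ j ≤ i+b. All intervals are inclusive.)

Evaluate at each i in [0,5]:
  i=0: ✗ (fails at j=0)
  i=1: ✓ (all of [1,2])
  i=2: ✗ (fails at j=3)
  i=3: ✗ (fails at j=3)
  i=4: ✓ (all of [4,5])
  i=5: ✗ (fails at j=6)
Positions where it holds: {1, 4} → 2.

2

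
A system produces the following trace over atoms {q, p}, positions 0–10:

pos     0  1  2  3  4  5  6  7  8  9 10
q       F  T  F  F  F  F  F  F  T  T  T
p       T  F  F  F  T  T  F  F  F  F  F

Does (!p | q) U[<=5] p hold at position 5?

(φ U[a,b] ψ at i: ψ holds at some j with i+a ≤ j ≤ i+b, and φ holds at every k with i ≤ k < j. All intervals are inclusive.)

True

Need some j in [5,10] with p, and (!p | q) at every k in [5,j-1].
  j=5: p holds; no prefix to check → satisfied.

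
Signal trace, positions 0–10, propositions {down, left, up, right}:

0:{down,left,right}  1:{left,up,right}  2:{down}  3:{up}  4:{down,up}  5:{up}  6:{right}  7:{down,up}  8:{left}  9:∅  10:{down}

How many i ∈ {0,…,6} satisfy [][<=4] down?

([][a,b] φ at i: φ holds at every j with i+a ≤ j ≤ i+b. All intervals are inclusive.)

Evaluate at each i in [0,6]:
  i=0: ✗ (fails at j=1)
  i=1: ✗ (fails at j=1)
  i=2: ✗ (fails at j=3)
  i=3: ✗ (fails at j=3)
  i=4: ✗ (fails at j=5)
  i=5: ✗ (fails at j=5)
  i=6: ✗ (fails at j=6)
Positions where it holds: {} → 0.

0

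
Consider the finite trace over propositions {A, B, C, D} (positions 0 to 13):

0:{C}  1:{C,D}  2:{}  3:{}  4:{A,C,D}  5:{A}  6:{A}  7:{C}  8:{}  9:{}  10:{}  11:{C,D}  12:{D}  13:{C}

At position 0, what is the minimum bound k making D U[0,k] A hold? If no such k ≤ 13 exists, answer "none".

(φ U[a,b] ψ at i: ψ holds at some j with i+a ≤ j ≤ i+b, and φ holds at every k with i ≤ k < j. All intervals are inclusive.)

Need earliest j ≥ 0 with A, and D at every k in [0,j-1].
  j=0: rhs fails.
  j=1: rhs fails.
  j=2: rhs fails.
  j=3: rhs fails.
  j=4: rhs holds but lhs fails at k=0.
  j=5: rhs holds but lhs fails at k=0.
  j=6: rhs holds but lhs fails at k=0.
  j=7: rhs fails.
  j=8: rhs fails.
  j=9: rhs fails.
  j=10: rhs fails.
  j=11: rhs fails.
  j=12: rhs fails.
  j=13: rhs fails.
No witness within the range → none.

none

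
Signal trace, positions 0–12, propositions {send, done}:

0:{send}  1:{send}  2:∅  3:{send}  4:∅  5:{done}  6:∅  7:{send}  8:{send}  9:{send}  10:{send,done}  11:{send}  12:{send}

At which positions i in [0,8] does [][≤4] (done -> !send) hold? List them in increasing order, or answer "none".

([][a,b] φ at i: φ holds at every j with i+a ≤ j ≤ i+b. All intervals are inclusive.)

Evaluate at each i in [0,8]:
  i=0: ✓ (all of [0,4])
  i=1: ✓ (all of [1,5])
  i=2: ✓ (all of [2,6])
  i=3: ✓ (all of [3,7])
  i=4: ✓ (all of [4,8])
  i=5: ✓ (all of [5,9])
  i=6: ✗ (fails at j=10)
  i=7: ✗ (fails at j=10)
  i=8: ✗ (fails at j=10)

0, 1, 2, 3, 4, 5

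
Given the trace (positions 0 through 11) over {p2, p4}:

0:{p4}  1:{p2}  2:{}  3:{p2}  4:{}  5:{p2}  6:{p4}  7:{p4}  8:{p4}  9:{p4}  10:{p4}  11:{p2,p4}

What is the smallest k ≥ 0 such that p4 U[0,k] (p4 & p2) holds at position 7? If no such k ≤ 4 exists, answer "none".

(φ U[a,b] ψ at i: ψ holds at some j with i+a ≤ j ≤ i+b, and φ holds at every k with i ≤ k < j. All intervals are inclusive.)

Need earliest j ≥ 7 with (p4 & p2), and p4 at every k in [7,j-1].
  j=7: rhs fails.
  j=8: rhs fails.
  j=9: rhs fails.
  j=10: rhs fails.
  j=11: rhs holds; lhs holds on [7,10]. k = 4.

4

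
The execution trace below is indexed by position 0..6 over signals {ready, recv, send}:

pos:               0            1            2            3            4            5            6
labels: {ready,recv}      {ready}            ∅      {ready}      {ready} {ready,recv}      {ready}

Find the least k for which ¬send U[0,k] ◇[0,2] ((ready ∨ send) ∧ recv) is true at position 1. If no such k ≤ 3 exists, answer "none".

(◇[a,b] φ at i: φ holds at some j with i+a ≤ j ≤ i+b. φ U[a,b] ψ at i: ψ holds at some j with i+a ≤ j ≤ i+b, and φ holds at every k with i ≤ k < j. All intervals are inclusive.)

2

Need earliest j ≥ 1 with ◇[0,2] ((ready ∨ send) ∧ recv), and ¬send at every k in [1,j-1].
  j=1: rhs fails.
  j=2: rhs fails.
  j=3: rhs holds; lhs holds on [1,2]. k = 2.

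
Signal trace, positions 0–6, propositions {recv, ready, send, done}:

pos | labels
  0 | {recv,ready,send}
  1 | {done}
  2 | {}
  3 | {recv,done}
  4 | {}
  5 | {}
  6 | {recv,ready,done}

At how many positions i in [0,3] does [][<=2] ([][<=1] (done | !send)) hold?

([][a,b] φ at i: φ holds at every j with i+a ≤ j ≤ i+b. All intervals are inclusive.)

Evaluate at each i in [0,3]:
  i=0: ✗ (fails at j=0)
  i=1: ✓ (all of [1,3])
  i=2: ✓ (all of [2,4])
  i=3: ✓ (all of [3,5])
Positions where it holds: {1, 2, 3} → 3.

3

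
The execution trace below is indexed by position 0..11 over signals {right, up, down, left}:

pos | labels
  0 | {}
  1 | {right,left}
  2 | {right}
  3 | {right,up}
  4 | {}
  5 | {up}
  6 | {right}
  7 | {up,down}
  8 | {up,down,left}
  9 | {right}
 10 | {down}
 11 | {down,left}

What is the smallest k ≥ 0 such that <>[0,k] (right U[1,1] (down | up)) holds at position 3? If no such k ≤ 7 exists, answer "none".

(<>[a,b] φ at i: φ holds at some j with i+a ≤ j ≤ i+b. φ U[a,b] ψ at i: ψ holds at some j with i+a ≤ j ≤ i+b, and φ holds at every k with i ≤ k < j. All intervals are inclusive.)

Scan j = 3,4,… for (right U[1,1] (down | up)):
  j=3: fails
  j=4: fails
  j=5: fails
  j=6: holds
First hit at j=6, so smallest k = 6-3 = 3.

3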